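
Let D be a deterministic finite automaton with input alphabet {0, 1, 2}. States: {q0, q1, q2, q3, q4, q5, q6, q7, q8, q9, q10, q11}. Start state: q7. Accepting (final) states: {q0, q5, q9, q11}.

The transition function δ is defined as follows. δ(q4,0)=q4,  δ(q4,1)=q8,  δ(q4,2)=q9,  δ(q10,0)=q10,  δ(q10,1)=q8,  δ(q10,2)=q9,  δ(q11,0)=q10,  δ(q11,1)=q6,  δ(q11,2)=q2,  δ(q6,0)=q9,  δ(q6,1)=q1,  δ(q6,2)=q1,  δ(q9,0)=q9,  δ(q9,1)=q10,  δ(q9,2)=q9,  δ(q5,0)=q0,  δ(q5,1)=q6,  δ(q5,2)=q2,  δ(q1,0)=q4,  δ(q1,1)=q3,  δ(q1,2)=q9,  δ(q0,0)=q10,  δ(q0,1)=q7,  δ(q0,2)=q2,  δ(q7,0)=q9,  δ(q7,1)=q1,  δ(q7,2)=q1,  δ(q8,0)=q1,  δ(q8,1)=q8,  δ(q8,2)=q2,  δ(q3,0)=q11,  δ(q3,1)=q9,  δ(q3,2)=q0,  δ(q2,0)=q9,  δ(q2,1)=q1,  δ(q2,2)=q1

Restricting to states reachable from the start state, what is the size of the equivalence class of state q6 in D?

3

States {q5} cannot be reached from the start state, so discard them.
P0 = {q0,q9,q11} | {q1,q2,q3,q4,q6,q7,q8,q10}.
Refine {q0,q9,q11} on symbol 0: members go to different blocks, giving {q0,q11} and {q9}.
Split {q1,q2,q3,q4,q6,q7,q8,q10} by δ(·,0) → {q1,q4,q8,q10} and {q2,q6,q7} and {q3}.
Refine {q1,q4,q8,q10} on symbol 1: members go to different blocks, giving {q4,q8,q10} and {q1}.
On input 0, block {q4,q8,q10} splits into {q4,q10} and {q8}.
Stable partition: {q0,q11} | {q4,q10} | {q9} | {q2,q6,q7} | {q3} | {q1} | {q8} — 7 equivalence classes.
The equivalence class containing q6 is {q2,q6,q7}, of size 3.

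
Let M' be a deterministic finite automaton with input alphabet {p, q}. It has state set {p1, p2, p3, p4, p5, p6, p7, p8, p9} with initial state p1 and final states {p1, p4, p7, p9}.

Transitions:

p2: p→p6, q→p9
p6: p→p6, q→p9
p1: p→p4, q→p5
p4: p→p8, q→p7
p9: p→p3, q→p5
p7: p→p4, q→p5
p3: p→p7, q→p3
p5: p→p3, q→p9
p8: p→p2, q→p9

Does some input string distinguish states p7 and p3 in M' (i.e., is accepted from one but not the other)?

Every state is reachable, so we keep all 9.
Start with accepting vs non-accepting: {p1,p4,p7,p9} | {p2,p3,p5,p6,p8}.
On input p, block {p1,p4,p7,p9} splits into {p1,p7} and {p4,p9}.
On input p, block {p2,p3,p5,p6,p8} splits into {p2,p5,p6,p8} and {p3}.
On input p, block {p2,p5,p6,p8} splits into {p2,p6,p8} and {p5}.
Refine {p4,p9} on symbol p: members go to different blocks, giving {p4} and {p9}.
The partition is now stable with 6 blocks: {p1,p7} | {p2,p6,p8} | {p4} | {p3} | {p5} | {p9}.
p7 and p3 end up in different blocks, so they are distinguishable. For instance, the string 'ε' is accepted from only p7.

Yes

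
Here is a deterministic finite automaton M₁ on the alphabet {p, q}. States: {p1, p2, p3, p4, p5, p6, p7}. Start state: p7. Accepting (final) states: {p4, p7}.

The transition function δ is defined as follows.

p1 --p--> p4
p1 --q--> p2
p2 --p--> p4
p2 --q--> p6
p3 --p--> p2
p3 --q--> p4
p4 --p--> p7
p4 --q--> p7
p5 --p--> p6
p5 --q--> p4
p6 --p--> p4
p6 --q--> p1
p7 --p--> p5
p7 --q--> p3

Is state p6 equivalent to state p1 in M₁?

Yes

Start with accepting vs non-accepting: {p4,p7} | {p1,p2,p3,p5,p6}.
Split {p4,p7} by δ(·,p) → {p4} and {p7}.
On input p, block {p1,p2,p3,p5,p6} splits into {p1,p2,p6} and {p3,p5}.
The partition is now stable with 4 blocks: {p4} | {p1,p2,p6} | {p7} | {p3,p5}.
p6 and p1 lie in the same block of the stable partition, so they are equivalent — no string distinguishes them.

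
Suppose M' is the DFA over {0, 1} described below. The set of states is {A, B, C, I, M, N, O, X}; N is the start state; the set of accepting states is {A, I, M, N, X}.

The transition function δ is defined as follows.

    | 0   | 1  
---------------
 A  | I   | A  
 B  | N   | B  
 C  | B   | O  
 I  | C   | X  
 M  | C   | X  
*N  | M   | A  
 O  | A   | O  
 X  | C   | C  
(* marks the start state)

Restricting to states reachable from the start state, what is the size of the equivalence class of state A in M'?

2

All states are reachable from the start state.
Initial partition by acceptance: {A,I,M,N,X} | {B,C,O}.
Refine {A,I,M,N,X} on symbol 0: members go to different blocks, giving {I,M,X} and {A,N}.
Split {I,M,X} by δ(·,1) → {I,M} and {X}.
Split {B,C,O} by δ(·,0) → {B,O} and {C}.
The partition is now stable with 5 blocks: {I,M} | {B,O} | {A,N} | {X} | {C}.
State A belongs to the block {A,N}, which has 2 states.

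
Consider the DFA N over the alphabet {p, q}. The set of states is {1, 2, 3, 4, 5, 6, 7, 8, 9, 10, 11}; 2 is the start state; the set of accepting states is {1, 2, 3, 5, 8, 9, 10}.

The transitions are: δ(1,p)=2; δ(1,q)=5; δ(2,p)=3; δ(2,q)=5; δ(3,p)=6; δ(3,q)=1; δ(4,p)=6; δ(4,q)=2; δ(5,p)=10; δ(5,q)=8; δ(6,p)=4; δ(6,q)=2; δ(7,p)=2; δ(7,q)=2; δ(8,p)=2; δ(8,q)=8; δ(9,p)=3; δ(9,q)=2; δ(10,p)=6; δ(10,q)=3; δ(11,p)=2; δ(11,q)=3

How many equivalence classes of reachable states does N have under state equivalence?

First remove the unreachable states {7,9,11}; 8 states remain.
P0 = {1,2,3,5,8,10} | {4,6}.
Split {1,2,3,5,8,10} by δ(·,p) → {1,2,5,8} and {3,10}.
Refine {1,2,5,8} on symbol p: members go to different blocks, giving {1,8} and {2,5}.
Refine {1,8} on symbol q: members go to different blocks, giving {1} and {8}.
On input q, block {3,10} splits into {3} and {10}.
Split {2,5} by δ(·,p) → {2} and {5}.
No further refinement is possible. Final partition (7 blocks): {1} | {4,6} | {3} | {2} | {8} | {10} | {5}.

7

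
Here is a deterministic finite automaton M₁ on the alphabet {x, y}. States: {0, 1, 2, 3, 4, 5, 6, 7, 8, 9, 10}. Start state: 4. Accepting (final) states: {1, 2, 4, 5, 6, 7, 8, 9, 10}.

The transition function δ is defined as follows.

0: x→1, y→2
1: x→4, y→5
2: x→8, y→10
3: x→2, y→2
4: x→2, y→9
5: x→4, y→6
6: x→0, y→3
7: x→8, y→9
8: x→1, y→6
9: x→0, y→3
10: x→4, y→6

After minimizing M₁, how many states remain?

5

States {7} cannot be reached from the start state, so discard them.
Start with accepting vs non-accepting: {1,2,4,5,6,8,9,10} | {0,3}.
On input x, block {1,2,4,5,6,8,9,10} splits into {1,2,4,5,8,10} and {6,9}.
Split {1,2,4,5,8,10} by δ(·,y) → {4,5,8,10} and {1,2}.
Split {4,5,8,10} by δ(·,x) → {4,8} and {5,10}.
Stable partition: {4,8} | {0,3} | {6,9} | {1,2} | {5,10} — 5 equivalence classes.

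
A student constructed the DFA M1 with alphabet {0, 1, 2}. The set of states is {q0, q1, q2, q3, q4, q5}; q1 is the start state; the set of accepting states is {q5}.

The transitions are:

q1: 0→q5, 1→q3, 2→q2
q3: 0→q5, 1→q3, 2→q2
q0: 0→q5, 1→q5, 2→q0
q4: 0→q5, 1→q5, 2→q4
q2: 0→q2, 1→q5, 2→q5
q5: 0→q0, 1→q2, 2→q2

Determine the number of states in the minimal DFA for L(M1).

First remove the unreachable states {q4}; 5 states remain.
Start with accepting vs non-accepting: {q5} | {q0,q1,q2,q3}.
Split {q0,q1,q2,q3} by δ(·,0) → {q0,q1,q3} and {q2}.
Split {q0,q1,q3} by δ(·,1) → {q1,q3} and {q0}.
The partition is now stable with 4 blocks: {q5} | {q1,q3} | {q2} | {q0}.

4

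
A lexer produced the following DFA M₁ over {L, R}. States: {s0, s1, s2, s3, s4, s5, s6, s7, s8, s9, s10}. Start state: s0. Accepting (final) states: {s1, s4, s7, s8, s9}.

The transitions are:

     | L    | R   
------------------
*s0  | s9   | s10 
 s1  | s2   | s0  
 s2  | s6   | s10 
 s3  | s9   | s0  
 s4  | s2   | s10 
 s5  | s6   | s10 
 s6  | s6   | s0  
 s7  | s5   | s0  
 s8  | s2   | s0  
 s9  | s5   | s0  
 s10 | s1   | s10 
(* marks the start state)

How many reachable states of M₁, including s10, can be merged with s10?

2

Reachable states from the start: {s0,s1,s2,s5,s6,s9,s10}. Unreachable: {s3,s4,s7,s8} — drop them.
Start with accepting vs non-accepting: {s1,s9} | {s0,s2,s5,s6,s10}.
Split {s0,s2,s5,s6,s10} by δ(·,L) → {s2,s5,s6} and {s0,s10}.
No further refinement is possible. Final partition (3 blocks): {s1,s9} | {s2,s5,s6} | {s0,s10}.
The equivalence class containing s10 is {s0,s10}, of size 2.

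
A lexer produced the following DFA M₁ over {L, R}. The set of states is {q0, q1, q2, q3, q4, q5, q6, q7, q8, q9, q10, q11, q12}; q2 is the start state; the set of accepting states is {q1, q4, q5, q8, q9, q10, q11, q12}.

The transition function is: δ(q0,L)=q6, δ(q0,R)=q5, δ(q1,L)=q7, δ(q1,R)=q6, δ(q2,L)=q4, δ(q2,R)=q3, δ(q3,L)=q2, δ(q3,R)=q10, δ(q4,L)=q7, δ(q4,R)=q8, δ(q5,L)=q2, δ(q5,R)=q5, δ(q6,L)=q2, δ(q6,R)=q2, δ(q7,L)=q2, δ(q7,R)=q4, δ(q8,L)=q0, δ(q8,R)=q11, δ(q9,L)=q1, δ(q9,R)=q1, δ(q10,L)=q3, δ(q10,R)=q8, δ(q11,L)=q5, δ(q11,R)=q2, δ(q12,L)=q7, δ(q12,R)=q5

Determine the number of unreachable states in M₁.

BFS from q2 reaches {q0, q2, q3, q4, q5, q6, q7, q8, q10, q11}; the 3 state(s) q1, q9, q12 are never visited.

3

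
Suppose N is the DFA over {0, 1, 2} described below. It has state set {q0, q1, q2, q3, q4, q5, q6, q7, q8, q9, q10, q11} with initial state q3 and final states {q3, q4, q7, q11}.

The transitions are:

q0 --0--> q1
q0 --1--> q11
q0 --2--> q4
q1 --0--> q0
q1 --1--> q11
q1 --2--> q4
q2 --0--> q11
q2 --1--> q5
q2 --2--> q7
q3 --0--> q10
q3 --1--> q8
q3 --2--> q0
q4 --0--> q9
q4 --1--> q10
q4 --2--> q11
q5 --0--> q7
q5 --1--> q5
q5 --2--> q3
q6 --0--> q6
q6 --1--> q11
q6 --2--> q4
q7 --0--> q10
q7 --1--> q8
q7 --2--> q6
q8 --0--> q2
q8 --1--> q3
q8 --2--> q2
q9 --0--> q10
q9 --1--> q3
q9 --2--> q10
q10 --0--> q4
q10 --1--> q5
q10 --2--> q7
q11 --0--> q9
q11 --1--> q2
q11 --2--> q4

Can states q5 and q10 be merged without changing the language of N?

Every state is reachable, so we keep all 12.
Initial partition by acceptance: {q3,q4,q7,q11} | {q0,q1,q2,q5,q6,q8,q9,q10}.
Refine {q3,q4,q7,q11} on symbol 2: members go to different blocks, giving {q3,q7} and {q4,q11}.
Refine {q0,q1,q2,q5,q6,q8,q9,q10} on symbol 0: members go to different blocks, giving {q0,q1,q6,q8,q9} and {q2,q10} and {q5}.
Split {q0,q1,q6,q8,q9} by δ(·,0) → {q0,q1,q6} and {q8,q9}.
Stable partition: {q3,q7} | {q0,q1,q6} | {q4,q11} | {q2,q10} | {q5} | {q8,q9} — 6 equivalence classes.
q5 and q10 end up in different blocks, so they are distinguishable. For instance, the string '02' is accepted from only q10.

No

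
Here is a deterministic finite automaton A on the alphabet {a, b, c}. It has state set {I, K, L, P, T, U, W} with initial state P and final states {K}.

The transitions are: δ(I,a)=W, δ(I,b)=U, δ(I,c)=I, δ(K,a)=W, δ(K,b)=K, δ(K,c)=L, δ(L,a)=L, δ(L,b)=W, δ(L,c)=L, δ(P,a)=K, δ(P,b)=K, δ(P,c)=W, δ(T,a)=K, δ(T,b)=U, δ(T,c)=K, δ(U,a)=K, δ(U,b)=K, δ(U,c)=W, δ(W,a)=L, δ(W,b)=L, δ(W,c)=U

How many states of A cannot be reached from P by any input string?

No path from P leads to I, T; the other 5 states are all reachable.

2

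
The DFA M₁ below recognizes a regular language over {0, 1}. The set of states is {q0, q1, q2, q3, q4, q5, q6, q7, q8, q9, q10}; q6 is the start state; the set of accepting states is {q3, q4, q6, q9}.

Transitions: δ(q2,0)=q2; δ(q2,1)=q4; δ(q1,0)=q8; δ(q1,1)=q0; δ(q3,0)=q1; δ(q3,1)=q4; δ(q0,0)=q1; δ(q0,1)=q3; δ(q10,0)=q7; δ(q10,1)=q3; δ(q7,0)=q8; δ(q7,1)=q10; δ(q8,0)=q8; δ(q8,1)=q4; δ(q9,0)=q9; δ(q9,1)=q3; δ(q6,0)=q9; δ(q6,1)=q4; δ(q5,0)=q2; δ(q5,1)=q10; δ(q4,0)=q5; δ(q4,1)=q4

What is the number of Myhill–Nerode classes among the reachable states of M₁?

Start with accepting vs non-accepting: {q3,q4,q6,q9} | {q0,q1,q2,q5,q7,q8,q10}.
Split {q3,q4,q6,q9} by δ(·,0) → {q3,q4} and {q6,q9}.
Split {q0,q1,q2,q5,q7,q8,q10} by δ(·,1) → {q0,q2,q8,q10} and {q1,q5,q7}.
Refine {q0,q2,q8,q10} on symbol 0: members go to different blocks, giving {q0,q10} and {q2,q8}.
No further refinement is possible. Final partition (5 blocks): {q3,q4} | {q0,q10} | {q6,q9} | {q1,q5,q7} | {q2,q8}.

5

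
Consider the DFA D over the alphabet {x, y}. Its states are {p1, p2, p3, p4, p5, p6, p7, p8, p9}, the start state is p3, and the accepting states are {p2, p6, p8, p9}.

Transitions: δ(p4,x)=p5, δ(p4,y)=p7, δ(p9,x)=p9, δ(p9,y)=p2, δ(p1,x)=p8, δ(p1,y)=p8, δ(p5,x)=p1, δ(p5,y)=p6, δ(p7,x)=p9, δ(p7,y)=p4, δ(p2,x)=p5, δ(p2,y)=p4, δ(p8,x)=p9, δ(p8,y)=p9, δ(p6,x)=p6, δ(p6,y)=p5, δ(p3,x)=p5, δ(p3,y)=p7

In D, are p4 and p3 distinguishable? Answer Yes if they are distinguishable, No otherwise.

P0 = {p2,p6,p8,p9} | {p1,p3,p4,p5,p7}.
Refine {p2,p6,p8,p9} on symbol x: members go to different blocks, giving {p6,p8,p9} and {p2}.
Refine {p6,p8,p9} on symbol y: members go to different blocks, giving {p6} and {p8} and {p9}.
Split {p1,p3,p4,p5,p7} by δ(·,x) → {p3,p4,p5} and {p1} and {p7}.
On input x, block {p3,p4,p5} splits into {p3,p4} and {p5}.
The partition is now stable with 8 blocks: {p6} | {p3,p4} | {p2} | {p8} | {p9} | {p1} | {p7} | {p5}.
p4 and p3 lie in the same block of the stable partition, so they are equivalent — no string distinguishes them.

No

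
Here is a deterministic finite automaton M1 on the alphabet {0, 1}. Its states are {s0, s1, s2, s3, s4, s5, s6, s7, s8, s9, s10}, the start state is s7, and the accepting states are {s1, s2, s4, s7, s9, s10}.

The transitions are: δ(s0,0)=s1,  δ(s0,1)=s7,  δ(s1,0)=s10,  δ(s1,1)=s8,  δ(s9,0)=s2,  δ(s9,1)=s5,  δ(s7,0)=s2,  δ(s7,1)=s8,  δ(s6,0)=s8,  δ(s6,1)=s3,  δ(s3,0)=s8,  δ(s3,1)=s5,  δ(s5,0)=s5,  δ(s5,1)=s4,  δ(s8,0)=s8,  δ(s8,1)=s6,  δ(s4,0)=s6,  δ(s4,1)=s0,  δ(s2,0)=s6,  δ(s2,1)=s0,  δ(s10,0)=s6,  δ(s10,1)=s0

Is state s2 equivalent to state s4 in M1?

Yes

States {s9} cannot be reached from the start state, so discard them.
Start with accepting vs non-accepting: {s1,s2,s4,s7,s10} | {s0,s3,s5,s6,s8}.
Refine {s1,s2,s4,s7,s10} on symbol 0: members go to different blocks, giving {s2,s4,s10} and {s1,s7}.
Refine {s0,s3,s5,s6,s8} on symbol 0: members go to different blocks, giving {s3,s5,s6,s8} and {s0}.
On input 1, block {s3,s5,s6,s8} splits into {s3,s6,s8} and {s5}.
Split {s3,s6,s8} by δ(·,1) → {s6,s8} and {s3}.
Split {s6,s8} by δ(·,1) → {s6} and {s8}.
Stable partition: {s2,s4,s10} | {s6} | {s1,s7} | {s0} | {s5} | {s3} | {s8} — 7 equivalence classes.
s2 and s4 lie in the same block of the stable partition, so they are equivalent — no string distinguishes them.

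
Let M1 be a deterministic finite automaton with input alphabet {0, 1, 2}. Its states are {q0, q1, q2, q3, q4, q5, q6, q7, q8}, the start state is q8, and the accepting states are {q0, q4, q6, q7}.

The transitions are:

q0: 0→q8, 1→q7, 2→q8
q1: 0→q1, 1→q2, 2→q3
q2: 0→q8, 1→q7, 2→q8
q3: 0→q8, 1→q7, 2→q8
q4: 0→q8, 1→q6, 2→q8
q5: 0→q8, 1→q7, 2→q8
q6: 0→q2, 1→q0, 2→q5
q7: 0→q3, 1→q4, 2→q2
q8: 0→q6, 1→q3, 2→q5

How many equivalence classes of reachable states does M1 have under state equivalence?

States {q1} cannot be reached from the start state, so discard them.
Start with accepting vs non-accepting: {q0,q4,q6,q7} | {q2,q3,q5,q8}.
On input 0, block {q2,q3,q5,q8} splits into {q2,q3,q5} and {q8}.
Refine {q0,q4,q6,q7} on symbol 0: members go to different blocks, giving {q0,q4} and {q6,q7}.
The partition is now stable with 4 blocks: {q0,q4} | {q2,q3,q5} | {q8} | {q6,q7}.

4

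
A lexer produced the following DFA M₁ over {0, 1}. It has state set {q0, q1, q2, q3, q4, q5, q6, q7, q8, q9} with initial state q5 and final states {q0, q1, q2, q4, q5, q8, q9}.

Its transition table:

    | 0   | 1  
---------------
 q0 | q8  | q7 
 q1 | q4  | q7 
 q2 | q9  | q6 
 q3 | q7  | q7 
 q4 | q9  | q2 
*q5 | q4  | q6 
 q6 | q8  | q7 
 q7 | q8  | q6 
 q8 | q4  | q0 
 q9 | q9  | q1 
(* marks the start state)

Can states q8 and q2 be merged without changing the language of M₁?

Reachable states from the start: {q0,q1,q2,q4,q5,q6,q7,q8,q9}. Unreachable: {q3} — drop them.
Start with accepting vs non-accepting: {q0,q1,q2,q4,q5,q8,q9} | {q6,q7}.
Split {q0,q1,q2,q4,q5,q8,q9} by δ(·,1) → {q0,q1,q2,q5} and {q4,q8,q9}.
No further refinement is possible. Final partition (3 blocks): {q0,q1,q2,q5} | {q6,q7} | {q4,q8,q9}.
q8 and q2 end up in different blocks, so they are distinguishable. For instance, the string '1' is accepted from only q8.

No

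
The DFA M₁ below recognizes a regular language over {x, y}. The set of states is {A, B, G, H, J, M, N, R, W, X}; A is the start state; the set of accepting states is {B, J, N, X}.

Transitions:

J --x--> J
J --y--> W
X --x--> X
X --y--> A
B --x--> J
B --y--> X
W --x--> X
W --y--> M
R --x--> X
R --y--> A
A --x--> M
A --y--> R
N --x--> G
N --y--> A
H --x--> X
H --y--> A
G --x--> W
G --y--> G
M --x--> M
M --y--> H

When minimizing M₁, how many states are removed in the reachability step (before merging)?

5

BFS from A reaches {A, H, M, R, X}; the 5 state(s) B, G, J, N, W are never visited.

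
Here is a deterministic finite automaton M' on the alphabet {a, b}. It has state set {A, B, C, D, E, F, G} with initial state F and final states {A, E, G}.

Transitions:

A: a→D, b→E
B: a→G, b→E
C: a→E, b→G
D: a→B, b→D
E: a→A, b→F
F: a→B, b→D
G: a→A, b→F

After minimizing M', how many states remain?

First remove the unreachable states {C}; 6 states remain.
Start with accepting vs non-accepting: {A,E,G} | {B,D,F}.
Refine {A,E,G} on symbol a: members go to different blocks, giving {E,G} and {A}.
On input a, block {B,D,F} splits into {D,F} and {B}.
Stable partition: {E,G} | {D,F} | {A} | {B} — 4 equivalence classes.

4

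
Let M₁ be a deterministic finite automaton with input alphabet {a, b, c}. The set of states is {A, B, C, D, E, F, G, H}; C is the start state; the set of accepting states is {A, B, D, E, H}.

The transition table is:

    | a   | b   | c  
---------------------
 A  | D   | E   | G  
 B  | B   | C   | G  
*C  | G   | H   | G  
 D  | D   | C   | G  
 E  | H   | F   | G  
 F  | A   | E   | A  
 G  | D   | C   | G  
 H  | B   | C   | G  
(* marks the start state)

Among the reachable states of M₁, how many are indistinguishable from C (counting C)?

1

Reachable states from the start: {B,C,D,G,H}. Unreachable: {A,E,F} — drop them.
P0 = {B,D,H} | {C,G}.
Split {C,G} by δ(·,a) → {C} and {G}.
The partition is now stable with 3 blocks: {B,D,H} | {C} | {G}.
The equivalence class containing C is {C}, of size 1.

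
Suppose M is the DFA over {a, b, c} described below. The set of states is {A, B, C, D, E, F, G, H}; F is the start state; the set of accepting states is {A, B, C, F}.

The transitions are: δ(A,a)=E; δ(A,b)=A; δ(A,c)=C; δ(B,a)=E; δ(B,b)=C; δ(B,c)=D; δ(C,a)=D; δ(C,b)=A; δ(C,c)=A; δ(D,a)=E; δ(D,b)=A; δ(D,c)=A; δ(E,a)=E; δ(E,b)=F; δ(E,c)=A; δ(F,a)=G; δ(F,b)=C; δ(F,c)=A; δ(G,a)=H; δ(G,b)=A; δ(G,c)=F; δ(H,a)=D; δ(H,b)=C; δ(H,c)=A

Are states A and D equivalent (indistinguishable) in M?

No

First remove the unreachable states {B}; 7 states remain.
P0 = {A,C,F} | {D,E,G,H}.
No further refinement is possible. Final partition (2 blocks): {A,C,F} | {D,E,G,H}.
A and D end up in different blocks, so they are distinguishable. For instance, the string 'ε' is accepted from only A.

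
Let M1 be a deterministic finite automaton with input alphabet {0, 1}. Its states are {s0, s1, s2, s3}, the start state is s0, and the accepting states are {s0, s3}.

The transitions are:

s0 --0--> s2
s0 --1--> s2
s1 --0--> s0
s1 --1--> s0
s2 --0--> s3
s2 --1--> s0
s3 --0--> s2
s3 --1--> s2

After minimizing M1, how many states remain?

2

Reachable states from the start: {s0,s2,s3}. Unreachable: {s1} — drop them.
Initial partition by acceptance: {s0,s3} | {s2}.
Stable partition: {s0,s3} | {s2} — 2 equivalence classes.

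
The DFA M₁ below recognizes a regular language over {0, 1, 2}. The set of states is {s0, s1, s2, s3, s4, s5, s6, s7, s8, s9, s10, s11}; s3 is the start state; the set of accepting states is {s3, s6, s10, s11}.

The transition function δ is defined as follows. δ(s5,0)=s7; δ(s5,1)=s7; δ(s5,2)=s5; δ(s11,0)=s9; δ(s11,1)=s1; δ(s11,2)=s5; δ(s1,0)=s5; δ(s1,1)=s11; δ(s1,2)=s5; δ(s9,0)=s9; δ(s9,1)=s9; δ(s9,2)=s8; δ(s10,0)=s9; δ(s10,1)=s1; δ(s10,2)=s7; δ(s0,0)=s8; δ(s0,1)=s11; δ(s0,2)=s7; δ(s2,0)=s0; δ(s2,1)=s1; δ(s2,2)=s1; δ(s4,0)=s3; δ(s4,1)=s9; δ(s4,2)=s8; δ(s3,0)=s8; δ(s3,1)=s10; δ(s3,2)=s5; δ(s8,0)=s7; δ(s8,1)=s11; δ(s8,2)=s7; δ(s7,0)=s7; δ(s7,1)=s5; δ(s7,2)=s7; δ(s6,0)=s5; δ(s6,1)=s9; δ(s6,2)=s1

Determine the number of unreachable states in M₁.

Starting at s3 and following transitions, the reachable set is {s1, s3, s5, s7, s8, s9, s10, s11}. That leaves s0, s2, s4, s6 unreachable — 4 in total.

4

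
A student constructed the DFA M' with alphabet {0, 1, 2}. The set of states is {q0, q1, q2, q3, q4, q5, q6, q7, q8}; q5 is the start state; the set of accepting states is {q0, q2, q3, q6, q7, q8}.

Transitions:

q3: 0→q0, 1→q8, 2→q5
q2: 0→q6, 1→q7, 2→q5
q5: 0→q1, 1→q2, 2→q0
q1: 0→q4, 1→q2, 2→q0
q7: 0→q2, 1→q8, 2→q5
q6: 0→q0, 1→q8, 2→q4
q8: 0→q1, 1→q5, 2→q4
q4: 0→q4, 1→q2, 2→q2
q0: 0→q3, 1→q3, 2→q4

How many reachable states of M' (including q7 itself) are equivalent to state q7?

3

Start with accepting vs non-accepting: {q0,q2,q3,q6,q7,q8} | {q1,q4,q5}.
Refine {q0,q2,q3,q6,q7,q8} on symbol 0: members go to different blocks, giving {q0,q2,q3,q6,q7} and {q8}.
Split {q0,q2,q3,q6,q7} by δ(·,1) → {q3,q6,q7} and {q0,q2}.
The partition is now stable with 4 blocks: {q3,q6,q7} | {q1,q4,q5} | {q8} | {q0,q2}.
The equivalence class containing q7 is {q3,q6,q7}, of size 3.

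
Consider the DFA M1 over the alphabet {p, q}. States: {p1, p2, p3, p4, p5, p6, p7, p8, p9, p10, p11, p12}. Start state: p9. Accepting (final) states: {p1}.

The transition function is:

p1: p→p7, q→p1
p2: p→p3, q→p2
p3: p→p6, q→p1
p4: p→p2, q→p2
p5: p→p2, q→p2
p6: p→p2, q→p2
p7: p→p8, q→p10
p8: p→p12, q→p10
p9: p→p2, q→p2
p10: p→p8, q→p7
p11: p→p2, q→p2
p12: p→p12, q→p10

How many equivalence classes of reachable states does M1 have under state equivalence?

Reachable states from the start: {p1,p2,p3,p6,p7,p8,p9,p10,p12}. Unreachable: {p4,p5,p11} — drop them.
Start with accepting vs non-accepting: {p1} | {p2,p3,p6,p7,p8,p9,p10,p12}.
Split {p2,p3,p6,p7,p8,p9,p10,p12} by δ(·,q) → {p2,p6,p7,p8,p9,p10,p12} and {p3}.
On input p, block {p2,p6,p7,p8,p9,p10,p12} splits into {p6,p7,p8,p9,p10,p12} and {p2}.
Refine {p6,p7,p8,p9,p10,p12} on symbol p: members go to different blocks, giving {p7,p8,p10,p12} and {p6,p9}.
No further refinement is possible. Final partition (5 blocks): {p1} | {p7,p8,p10,p12} | {p3} | {p2} | {p6,p9}.

5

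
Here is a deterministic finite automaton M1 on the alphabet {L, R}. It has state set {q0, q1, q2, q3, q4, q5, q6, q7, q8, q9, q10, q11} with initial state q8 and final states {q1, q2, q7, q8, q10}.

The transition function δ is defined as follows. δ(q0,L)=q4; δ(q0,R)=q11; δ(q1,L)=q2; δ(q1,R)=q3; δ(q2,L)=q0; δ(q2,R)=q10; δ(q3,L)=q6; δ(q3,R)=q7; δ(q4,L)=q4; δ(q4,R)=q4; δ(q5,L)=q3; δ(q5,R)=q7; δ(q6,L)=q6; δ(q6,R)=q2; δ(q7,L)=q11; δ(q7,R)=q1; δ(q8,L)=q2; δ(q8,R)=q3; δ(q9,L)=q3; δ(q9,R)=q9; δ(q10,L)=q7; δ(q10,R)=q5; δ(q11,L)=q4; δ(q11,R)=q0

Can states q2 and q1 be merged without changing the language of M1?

No

States {q9} cannot be reached from the start state, so discard them.
Start with accepting vs non-accepting: {q1,q2,q7,q8,q10} | {q0,q3,q4,q5,q6,q11}.
On input L, block {q1,q2,q7,q8,q10} splits into {q1,q8,q10} and {q2,q7}.
On input R, block {q0,q3,q4,q5,q6,q11} splits into {q0,q4,q11} and {q3,q5,q6}.
Stable partition: {q1,q8,q10} | {q0,q4,q11} | {q2,q7} | {q3,q5,q6} — 4 equivalence classes.
q2 and q1 end up in different blocks, so they are distinguishable. For instance, the string 'L' is accepted from only q1.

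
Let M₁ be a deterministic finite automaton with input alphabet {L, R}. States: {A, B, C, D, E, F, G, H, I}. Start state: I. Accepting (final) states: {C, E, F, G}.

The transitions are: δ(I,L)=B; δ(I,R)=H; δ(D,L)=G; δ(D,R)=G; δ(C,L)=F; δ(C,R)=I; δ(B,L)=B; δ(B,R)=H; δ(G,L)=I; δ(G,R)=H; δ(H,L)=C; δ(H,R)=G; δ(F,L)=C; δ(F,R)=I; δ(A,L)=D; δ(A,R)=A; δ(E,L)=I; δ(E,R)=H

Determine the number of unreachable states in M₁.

BFS from I reaches {B, C, F, G, H, I}; the 3 state(s) A, D, E are never visited.

3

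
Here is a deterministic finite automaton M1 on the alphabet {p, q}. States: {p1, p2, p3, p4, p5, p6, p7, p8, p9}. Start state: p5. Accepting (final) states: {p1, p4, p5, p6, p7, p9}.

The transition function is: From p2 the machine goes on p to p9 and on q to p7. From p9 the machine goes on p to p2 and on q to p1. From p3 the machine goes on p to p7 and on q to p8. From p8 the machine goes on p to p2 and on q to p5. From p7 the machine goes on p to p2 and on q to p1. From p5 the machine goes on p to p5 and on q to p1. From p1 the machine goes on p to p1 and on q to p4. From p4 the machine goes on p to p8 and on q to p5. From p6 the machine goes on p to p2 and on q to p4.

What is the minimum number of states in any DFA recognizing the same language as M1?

6

First remove the unreachable states {p3,p6}; 7 states remain.
Initial partition by acceptance: {p1,p4,p5,p7,p9} | {p2,p8}.
Split {p1,p4,p5,p7,p9} by δ(·,p) → {p4,p7,p9} and {p1,p5}.
On input p, block {p2,p8} splits into {p2} and {p8}.
On input p, block {p4,p7,p9} splits into {p7,p9} and {p4}.
Refine {p1,p5} on symbol q: members go to different blocks, giving {p1} and {p5}.
Stable partition: {p7,p9} | {p2} | {p1} | {p8} | {p4} | {p5} — 6 equivalence classes.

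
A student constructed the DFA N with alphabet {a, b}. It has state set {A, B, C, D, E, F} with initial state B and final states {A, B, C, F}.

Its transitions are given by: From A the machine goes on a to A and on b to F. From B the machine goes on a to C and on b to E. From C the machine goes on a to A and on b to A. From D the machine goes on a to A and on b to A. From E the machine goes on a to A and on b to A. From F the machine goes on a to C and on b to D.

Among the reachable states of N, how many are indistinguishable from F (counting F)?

Start with accepting vs non-accepting: {A,B,C,F} | {D,E}.
Refine {A,B,C,F} on symbol b: members go to different blocks, giving {A,C} and {B,F}.
Refine {A,C} on symbol b: members go to different blocks, giving {A} and {C}.
No further refinement is possible. Final partition (4 blocks): {A} | {D,E} | {B,F} | {C}.
State F belongs to the block {B,F}, which has 2 states.

2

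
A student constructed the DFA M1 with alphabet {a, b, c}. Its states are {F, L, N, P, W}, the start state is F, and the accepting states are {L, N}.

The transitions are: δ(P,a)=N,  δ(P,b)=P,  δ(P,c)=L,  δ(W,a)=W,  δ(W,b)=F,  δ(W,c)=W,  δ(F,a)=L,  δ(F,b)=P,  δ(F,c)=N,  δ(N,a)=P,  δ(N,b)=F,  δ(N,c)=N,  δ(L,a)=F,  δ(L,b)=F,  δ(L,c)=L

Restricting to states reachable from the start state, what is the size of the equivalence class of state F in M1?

States {W} cannot be reached from the start state, so discard them.
Start with accepting vs non-accepting: {L,N} | {F,P}.
The partition is now stable with 2 blocks: {L,N} | {F,P}.
The equivalence class containing F is {F,P}, of size 2.

2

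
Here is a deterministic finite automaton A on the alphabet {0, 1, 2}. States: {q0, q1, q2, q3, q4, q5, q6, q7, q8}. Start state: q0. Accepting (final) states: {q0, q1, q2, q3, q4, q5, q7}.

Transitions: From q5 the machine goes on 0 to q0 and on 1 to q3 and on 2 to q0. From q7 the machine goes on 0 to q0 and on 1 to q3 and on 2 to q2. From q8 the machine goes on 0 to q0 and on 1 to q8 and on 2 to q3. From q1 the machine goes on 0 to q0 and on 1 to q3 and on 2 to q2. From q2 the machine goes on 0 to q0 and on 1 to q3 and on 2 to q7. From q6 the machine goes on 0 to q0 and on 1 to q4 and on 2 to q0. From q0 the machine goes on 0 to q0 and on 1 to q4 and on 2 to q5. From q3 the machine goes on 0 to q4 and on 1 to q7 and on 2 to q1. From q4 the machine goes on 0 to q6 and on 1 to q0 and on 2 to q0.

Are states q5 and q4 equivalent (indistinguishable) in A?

No

States {q8} cannot be reached from the start state, so discard them.
Start with accepting vs non-accepting: {q0,q1,q2,q3,q4,q5,q7} | {q6}.
On input 0, block {q0,q1,q2,q3,q4,q5,q7} splits into {q0,q1,q2,q3,q5,q7} and {q4}.
Split {q0,q1,q2,q3,q5,q7} by δ(·,0) → {q0,q1,q2,q5,q7} and {q3}.
On input 1, block {q0,q1,q2,q5,q7} splits into {q1,q2,q5,q7} and {q0}.
Refine {q1,q2,q5,q7} on symbol 2: members go to different blocks, giving {q1,q2,q7} and {q5}.
Stable partition: {q1,q2,q7} | {q6} | {q4} | {q3} | {q0} | {q5} — 6 equivalence classes.
q5 and q4 end up in different blocks, so they are distinguishable. For instance, the string '0' is accepted from only q5.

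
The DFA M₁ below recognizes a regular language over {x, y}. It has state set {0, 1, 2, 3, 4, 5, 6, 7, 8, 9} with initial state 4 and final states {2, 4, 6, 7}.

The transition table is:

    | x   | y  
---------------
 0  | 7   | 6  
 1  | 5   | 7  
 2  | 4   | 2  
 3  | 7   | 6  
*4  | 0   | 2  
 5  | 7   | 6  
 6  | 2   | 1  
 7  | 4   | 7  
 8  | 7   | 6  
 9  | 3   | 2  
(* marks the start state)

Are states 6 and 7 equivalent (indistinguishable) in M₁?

First remove the unreachable states {3,8,9}; 7 states remain.
Start with accepting vs non-accepting: {2,4,6,7} | {0,1,5}.
On input x, block {2,4,6,7} splits into {2,6,7} and {4}.
Split {2,6,7} by δ(·,x) → {2,7} and {6}.
Split {0,1,5} by δ(·,x) → {0,5} and {1}.
No further refinement is possible. Final partition (5 blocks): {2,7} | {0,5} | {4} | {6} | {1}.
6 and 7 end up in different blocks, so they are distinguishable. For instance, the string 'y' is accepted from only 7.

No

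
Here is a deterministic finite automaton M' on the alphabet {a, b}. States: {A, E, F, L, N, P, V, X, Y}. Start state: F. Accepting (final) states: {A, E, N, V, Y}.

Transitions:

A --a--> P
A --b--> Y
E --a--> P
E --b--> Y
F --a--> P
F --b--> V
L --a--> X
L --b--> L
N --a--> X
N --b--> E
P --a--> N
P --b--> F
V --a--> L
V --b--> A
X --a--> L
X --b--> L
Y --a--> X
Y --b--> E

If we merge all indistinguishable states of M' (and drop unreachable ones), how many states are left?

Every state is reachable, so we keep all 9.
Start with accepting vs non-accepting: {A,E,N,V,Y} | {F,L,P,X}.
On input a, block {F,L,P,X} splits into {F,L,X} and {P}.
On input a, block {A,E,N,V,Y} splits into {N,V,Y} and {A,E}.
Split {F,L,X} by δ(·,a) → {L,X} and {F}.
Stable partition: {N,V,Y} | {L,X} | {P} | {A,E} | {F} — 5 equivalence classes.

5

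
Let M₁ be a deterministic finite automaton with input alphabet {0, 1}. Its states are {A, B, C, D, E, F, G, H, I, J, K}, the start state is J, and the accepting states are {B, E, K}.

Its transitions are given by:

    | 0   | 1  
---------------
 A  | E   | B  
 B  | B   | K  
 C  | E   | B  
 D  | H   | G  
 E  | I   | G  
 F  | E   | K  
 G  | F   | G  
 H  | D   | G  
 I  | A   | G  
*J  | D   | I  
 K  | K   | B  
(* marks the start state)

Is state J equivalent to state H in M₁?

Yes

Reachable states from the start: {A,B,D,E,F,G,H,I,J,K}. Unreachable: {C} — drop them.
Start with accepting vs non-accepting: {B,E,K} | {A,D,F,G,H,I,J}.
On input 0, block {B,E,K} splits into {B,K} and {E}.
Refine {A,D,F,G,H,I,J} on symbol 0: members go to different blocks, giving {D,G,H,I,J} and {A,F}.
Split {D,G,H,I,J} by δ(·,0) → {D,H,J} and {G,I}.
Stable partition: {B,K} | {D,H,J} | {E} | {A,F} | {G,I} — 5 equivalence classes.
J and H lie in the same block of the stable partition, so they are equivalent — no string distinguishes them.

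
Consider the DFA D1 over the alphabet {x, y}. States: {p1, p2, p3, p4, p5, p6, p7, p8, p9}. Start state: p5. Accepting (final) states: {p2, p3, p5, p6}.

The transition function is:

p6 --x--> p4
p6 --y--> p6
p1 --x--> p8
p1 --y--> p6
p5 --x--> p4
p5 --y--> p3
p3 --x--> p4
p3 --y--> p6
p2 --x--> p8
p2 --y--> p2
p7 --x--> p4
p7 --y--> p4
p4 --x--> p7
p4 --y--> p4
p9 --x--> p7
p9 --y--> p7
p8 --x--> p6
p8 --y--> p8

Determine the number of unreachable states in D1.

No path from p5 leads to p1, p2, p8, p9; the other 5 states are all reachable.

4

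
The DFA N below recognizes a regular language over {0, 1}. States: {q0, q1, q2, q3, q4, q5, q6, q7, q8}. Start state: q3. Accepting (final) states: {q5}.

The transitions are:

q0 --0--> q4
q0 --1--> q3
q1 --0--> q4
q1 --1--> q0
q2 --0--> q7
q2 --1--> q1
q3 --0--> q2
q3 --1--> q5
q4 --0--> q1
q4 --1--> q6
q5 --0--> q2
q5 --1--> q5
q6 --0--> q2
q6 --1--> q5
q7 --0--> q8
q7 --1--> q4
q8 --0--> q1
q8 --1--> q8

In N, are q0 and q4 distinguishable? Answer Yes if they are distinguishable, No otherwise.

Every state is reachable, so we keep all 9.
Initial partition by acceptance: {q5} | {q0,q1,q2,q3,q4,q6,q7,q8}.
On input 1, block {q0,q1,q2,q3,q4,q6,q7,q8} splits into {q0,q1,q2,q4,q7,q8} and {q3,q6}.
On input 1, block {q0,q1,q2,q4,q7,q8} splits into {q1,q2,q7,q8} and {q0,q4}.
Split {q1,q2,q7,q8} by δ(·,0) → {q2,q7,q8} and {q1}.
Split {q2,q7,q8} by δ(·,0) → {q2,q7} and {q8}.
On input 0, block {q2,q7} splits into {q2} and {q7}.
Refine {q0,q4} on symbol 0: members go to different blocks, giving {q0} and {q4}.
No further refinement is possible. Final partition (8 blocks): {q5} | {q2} | {q3,q6} | {q0} | {q1} | {q8} | {q7} | {q4}.
q0 and q4 end up in different blocks, so they are distinguishable. For instance, the string '011' is accepted from only q0.

Yes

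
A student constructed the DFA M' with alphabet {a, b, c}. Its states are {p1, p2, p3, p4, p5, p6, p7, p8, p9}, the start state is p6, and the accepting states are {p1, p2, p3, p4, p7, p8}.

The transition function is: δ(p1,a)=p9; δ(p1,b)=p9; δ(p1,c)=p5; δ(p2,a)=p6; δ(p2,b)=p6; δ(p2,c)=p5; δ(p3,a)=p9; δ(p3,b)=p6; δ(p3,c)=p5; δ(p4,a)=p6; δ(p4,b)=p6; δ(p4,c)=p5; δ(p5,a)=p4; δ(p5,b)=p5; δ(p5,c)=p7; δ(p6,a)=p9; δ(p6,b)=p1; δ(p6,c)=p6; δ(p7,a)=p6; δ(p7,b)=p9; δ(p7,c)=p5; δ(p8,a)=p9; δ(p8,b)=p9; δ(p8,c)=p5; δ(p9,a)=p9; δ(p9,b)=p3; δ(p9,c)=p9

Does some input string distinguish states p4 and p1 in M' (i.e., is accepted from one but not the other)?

No

States {p2,p8} cannot be reached from the start state, so discard them.
Start with accepting vs non-accepting: {p1,p3,p4,p7} | {p5,p6,p9}.
Refine {p5,p6,p9} on symbol a: members go to different blocks, giving {p6,p9} and {p5}.
Stable partition: {p1,p3,p4,p7} | {p6,p9} | {p5} — 3 equivalence classes.
p4 and p1 lie in the same block of the stable partition, so they are equivalent — no string distinguishes them.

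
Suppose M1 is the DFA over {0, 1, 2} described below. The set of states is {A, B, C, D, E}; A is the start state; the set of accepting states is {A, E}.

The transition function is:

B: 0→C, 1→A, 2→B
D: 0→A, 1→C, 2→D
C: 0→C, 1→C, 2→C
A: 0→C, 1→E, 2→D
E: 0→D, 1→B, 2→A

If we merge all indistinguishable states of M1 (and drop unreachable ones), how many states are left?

5

Start with accepting vs non-accepting: {A,E} | {B,C,D}.
On input 1, block {A,E} splits into {A} and {E}.
Refine {B,C,D} on symbol 0: members go to different blocks, giving {B,C} and {D}.
On input 1, block {B,C} splits into {B} and {C}.
Stable partition: {A} | {B} | {E} | {D} | {C} — 5 equivalence classes.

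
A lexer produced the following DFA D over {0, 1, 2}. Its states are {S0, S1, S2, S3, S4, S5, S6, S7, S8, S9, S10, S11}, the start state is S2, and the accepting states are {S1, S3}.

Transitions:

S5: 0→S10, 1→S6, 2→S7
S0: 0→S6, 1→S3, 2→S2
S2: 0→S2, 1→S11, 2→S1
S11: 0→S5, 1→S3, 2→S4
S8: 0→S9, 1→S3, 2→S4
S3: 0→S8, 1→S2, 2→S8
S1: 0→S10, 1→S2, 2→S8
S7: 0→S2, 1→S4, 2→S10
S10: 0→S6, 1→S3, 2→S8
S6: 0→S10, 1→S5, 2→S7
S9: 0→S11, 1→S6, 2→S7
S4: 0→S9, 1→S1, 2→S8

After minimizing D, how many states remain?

5

Reachable states from the start: {S1,S2,S3,S4,S5,S6,S7,S8,S9,S10,S11}. Unreachable: {S0} — drop them.
P0 = {S1,S3} | {S2,S4,S5,S6,S7,S8,S9,S10,S11}.
Split {S2,S4,S5,S6,S7,S8,S9,S10,S11} by δ(·,1) → {S2,S5,S6,S7,S9} and {S4,S8,S10,S11}.
Refine {S2,S5,S6,S7,S9} on symbol 0: members go to different blocks, giving {S5,S6,S9} and {S2,S7}.
Split {S2,S7} by δ(·,2) → {S2} and {S7}.
Stable partition: {S1,S3} | {S5,S6,S9} | {S4,S8,S10,S11} | {S2} | {S7} — 5 equivalence classes.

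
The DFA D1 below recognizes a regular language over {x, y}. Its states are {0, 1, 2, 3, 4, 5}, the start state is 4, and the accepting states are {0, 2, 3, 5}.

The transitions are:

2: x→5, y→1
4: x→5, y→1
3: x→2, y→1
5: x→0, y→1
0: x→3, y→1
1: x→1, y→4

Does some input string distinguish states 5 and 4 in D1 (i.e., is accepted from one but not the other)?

Yes

Every state is reachable, so we keep all 6.
Initial partition by acceptance: {0,2,3,5} | {1,4}.
Refine {1,4} on symbol x: members go to different blocks, giving {1} and {4}.
No further refinement is possible. Final partition (3 blocks): {0,2,3,5} | {1} | {4}.
5 and 4 end up in different blocks, so they are distinguishable. For instance, the string 'ε' is accepted from only 5.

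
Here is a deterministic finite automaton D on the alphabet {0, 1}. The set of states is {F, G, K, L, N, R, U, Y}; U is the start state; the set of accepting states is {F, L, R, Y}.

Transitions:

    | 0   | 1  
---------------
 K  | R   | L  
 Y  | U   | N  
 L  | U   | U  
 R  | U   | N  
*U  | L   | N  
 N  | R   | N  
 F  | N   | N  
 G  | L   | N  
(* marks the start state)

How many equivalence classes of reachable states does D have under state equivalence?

2

Reachable states from the start: {L,N,R,U}. Unreachable: {F,G,K,Y} — drop them.
Start with accepting vs non-accepting: {L,R} | {N,U}.
No further refinement is possible. Final partition (2 blocks): {L,R} | {N,U}.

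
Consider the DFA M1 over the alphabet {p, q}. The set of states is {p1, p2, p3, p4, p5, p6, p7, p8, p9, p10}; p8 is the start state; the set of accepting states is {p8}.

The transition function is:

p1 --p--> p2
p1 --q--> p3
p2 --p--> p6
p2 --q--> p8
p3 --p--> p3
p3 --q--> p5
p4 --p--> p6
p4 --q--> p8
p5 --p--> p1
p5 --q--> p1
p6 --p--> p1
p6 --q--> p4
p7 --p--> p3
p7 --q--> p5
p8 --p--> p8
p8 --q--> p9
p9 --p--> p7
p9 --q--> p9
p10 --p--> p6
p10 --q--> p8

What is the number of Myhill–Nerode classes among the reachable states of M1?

Reachable states from the start: {p1,p2,p3,p4,p5,p6,p7,p8,p9}. Unreachable: {p10} — drop them.
Start with accepting vs non-accepting: {p8} | {p1,p2,p3,p4,p5,p6,p7,p9}.
On input q, block {p1,p2,p3,p4,p5,p6,p7,p9} splits into {p1,p3,p5,p6,p7,p9} and {p2,p4}.
Split {p1,p3,p5,p6,p7,p9} by δ(·,p) → {p3,p5,p6,p7,p9} and {p1}.
Refine {p3,p5,p6,p7,p9} on symbol p: members go to different blocks, giving {p3,p7,p9} and {p5,p6}.
Refine {p3,p7,p9} on symbol q: members go to different blocks, giving {p3,p7} and {p9}.
Refine {p5,p6} on symbol q: members go to different blocks, giving {p5} and {p6}.
The partition is now stable with 7 blocks: {p8} | {p3,p7} | {p2,p4} | {p1} | {p5} | {p9} | {p6}.

7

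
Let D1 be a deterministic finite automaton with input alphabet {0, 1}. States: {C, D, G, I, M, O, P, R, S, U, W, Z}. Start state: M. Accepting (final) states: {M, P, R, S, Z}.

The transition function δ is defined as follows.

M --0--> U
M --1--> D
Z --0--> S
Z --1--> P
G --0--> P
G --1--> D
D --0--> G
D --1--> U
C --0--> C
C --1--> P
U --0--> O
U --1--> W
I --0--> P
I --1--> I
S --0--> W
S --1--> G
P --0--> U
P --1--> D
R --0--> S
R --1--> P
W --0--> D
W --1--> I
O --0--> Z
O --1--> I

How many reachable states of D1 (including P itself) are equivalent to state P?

2

First remove the unreachable states {C,R}; 10 states remain.
Initial partition by acceptance: {M,P,S,Z} | {D,G,I,O,U,W}.
On input 0, block {M,P,S,Z} splits into {M,P,S} and {Z}.
On input 0, block {D,G,I,O,U,W} splits into {D,U,W} and {G,I} and {O}.
Split {M,P,S} by δ(·,1) → {M,P} and {S}.
Split {D,U,W} by δ(·,0) → {D} and {W} and {U}.
Refine {G,I} on symbol 1: members go to different blocks, giving {I} and {G}.
The partition is now stable with 9 blocks: {M,P} | {D} | {Z} | {I} | {O} | {S} | {W} | {U} | {G}.
The equivalence class containing P is {M,P}, of size 2.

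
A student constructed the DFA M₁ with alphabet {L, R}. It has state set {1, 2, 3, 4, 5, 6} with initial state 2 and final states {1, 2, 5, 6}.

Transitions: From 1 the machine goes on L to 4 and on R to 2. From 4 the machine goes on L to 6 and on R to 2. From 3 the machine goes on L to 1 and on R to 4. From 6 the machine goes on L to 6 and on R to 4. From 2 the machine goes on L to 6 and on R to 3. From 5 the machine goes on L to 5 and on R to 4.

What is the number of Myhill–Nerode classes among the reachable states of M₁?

States {5} cannot be reached from the start state, so discard them.
Initial partition by acceptance: {1,2,6} | {3,4}.
Split {1,2,6} by δ(·,L) → {2,6} and {1}.
Split {3,4} by δ(·,L) → {3} and {4}.
Refine {2,6} on symbol R: members go to different blocks, giving {2} and {6}.
The partition is now stable with 5 blocks: {2} | {3} | {1} | {4} | {6}.

5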